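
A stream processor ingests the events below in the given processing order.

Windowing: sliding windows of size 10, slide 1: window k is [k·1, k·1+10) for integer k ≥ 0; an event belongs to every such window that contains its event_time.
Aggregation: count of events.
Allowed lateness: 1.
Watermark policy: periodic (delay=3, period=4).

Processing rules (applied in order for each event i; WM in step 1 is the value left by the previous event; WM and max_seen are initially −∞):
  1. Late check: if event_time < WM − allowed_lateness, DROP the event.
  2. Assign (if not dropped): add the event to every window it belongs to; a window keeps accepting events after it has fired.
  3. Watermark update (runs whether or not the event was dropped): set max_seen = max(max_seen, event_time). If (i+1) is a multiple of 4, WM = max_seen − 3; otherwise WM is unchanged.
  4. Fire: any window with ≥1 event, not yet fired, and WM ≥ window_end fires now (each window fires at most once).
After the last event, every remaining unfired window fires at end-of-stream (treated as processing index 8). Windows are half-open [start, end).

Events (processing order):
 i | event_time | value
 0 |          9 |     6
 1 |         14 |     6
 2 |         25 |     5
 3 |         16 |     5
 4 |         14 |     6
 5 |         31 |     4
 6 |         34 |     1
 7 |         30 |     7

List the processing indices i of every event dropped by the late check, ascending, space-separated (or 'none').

i=0 t=9 v=6: → [9,19),[8,18),[7,17),[6,16),[5,15),[4,14),[3,13),[2,12),[1,11),[0,10); WM=−∞
i=1 t=14 v=6: → [14,24),[13,23),[12,22),[11,21),[10,20),[9,19),[8,18),[7,17),[6,16),[5,15); WM=−∞
i=2 t=25 v=5: → [25,35),[24,34),[23,33),[22,32),[21,31),[20,30),[19,29),[18,28),[17,27),[16,26); WM=−∞
i=3 t=16 v=5: → [16,26),[15,25),[14,24),[13,23),[12,22),[11,21),[10,20),[9,19),[8,18),[7,17); WM=22; [0,10) fires=1 [1,11) fires=1 [2,12) fires=1 [3,13) fires=1 [4,14) fires=1 [5,15) fires=2 [6,16) fires=2 [7,17) fires=3 [8,18) fires=3 [9,19) fires=3 [10,20) fires=2 [11,21) fires=2 [12,22) fires=2
i=4 t=14 v=6: DROP (t<22-1); WM=22
i=5 t=31 v=4: → [31,41),[30,40),[29,39),[28,38),[27,37),[26,36),[25,35),[24,34),[23,33),[22,32); WM=22
i=6 t=34 v=1: → [34,44),[33,43),[32,42),[31,41),[30,40),[29,39),[28,38),[27,37),[26,36),[25,35); WM=22
i=7 t=30 v=7: → [30,40),[29,39),[28,38),[27,37),[26,36),[25,35),[24,34),[23,33),[22,32),[21,31); WM=31; [13,23) fires=2 [14,24) fires=2 [15,25) fires=1 [16,26) fires=2 [17,27) fires=1 [18,28) fires=1 [19,29) fires=1 [20,30) fires=1 [21,31) fires=2

4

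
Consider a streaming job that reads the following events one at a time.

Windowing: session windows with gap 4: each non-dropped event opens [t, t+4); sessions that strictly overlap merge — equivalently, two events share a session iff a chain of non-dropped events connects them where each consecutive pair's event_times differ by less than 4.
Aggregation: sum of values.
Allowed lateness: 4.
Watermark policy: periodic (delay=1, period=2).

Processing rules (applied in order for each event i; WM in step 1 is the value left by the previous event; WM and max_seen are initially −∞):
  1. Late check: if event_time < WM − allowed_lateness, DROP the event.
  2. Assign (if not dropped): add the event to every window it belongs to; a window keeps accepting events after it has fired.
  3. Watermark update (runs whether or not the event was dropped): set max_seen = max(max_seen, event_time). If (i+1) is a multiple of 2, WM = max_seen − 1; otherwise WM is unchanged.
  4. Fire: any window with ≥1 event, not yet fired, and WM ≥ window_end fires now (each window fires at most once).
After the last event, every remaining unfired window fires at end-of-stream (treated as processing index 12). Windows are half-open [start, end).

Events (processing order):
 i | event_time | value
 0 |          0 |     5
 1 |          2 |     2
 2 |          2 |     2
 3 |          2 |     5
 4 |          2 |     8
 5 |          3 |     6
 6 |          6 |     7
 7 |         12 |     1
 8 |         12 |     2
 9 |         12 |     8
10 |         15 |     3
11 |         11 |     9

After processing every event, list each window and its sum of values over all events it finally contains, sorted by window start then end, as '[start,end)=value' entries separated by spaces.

i=0 t=0 v=5: → [0,4); WM=−∞
i=1 t=2 v=2: → [0,6); WM=1
i=2 t=2 v=2: → [0,6); WM=1
i=3 t=2 v=5: → [0,6); WM=1
i=4 t=2 v=8: → [0,6); WM=1
i=5 t=3 v=6: → [0,7); WM=2
i=6 t=6 v=7: → [0,10); WM=2
i=7 t=12 v=1: → [12,16); WM=11
i=8 t=12 v=2: → [12,16); WM=11
i=9 t=12 v=8: → [12,16); WM=11
i=10 t=15 v=3: → [12,19); WM=11
i=11 t=11 v=9: → [11,19); WM=14

[0,10)=35 [11,19)=23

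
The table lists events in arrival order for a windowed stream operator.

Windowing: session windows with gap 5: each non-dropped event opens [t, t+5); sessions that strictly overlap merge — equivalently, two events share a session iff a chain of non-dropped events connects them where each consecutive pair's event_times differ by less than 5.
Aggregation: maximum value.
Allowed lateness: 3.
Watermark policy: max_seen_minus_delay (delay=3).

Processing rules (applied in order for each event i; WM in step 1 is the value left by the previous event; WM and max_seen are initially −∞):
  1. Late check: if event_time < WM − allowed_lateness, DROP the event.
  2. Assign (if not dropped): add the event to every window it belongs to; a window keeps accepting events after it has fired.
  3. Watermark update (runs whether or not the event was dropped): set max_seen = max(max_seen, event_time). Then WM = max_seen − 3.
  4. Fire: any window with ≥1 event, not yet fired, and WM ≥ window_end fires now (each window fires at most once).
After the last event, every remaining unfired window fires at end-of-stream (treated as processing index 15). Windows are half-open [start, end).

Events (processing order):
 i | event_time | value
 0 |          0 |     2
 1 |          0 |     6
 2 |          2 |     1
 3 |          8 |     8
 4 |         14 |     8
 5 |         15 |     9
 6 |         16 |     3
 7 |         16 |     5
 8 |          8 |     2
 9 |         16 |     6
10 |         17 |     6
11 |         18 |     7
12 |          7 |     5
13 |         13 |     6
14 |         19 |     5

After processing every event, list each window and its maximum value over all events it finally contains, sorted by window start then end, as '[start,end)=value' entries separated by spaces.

i=0 t=0 v=2: → [0,5); WM=-3
i=1 t=0 v=6: → [0,5); WM=-3
i=2 t=2 v=1: → [0,7); WM=-1
i=3 t=8 v=8: → [8,13); WM=5
i=4 t=14 v=8: → [14,19); WM=11
i=5 t=15 v=9: → [14,20); WM=12
i=6 t=16 v=3: → [14,21); WM=13
i=7 t=16 v=5: → [14,21); WM=13
i=8 t=8 v=2: DROP (t<13-3); WM=13
i=9 t=16 v=6: → [14,21); WM=13
i=10 t=17 v=6: → [14,22); WM=14
i=11 t=18 v=7: → [14,23); WM=15
i=12 t=7 v=5: DROP (t<15-3); WM=15
i=13 t=13 v=6: → [13,23); WM=15
i=14 t=19 v=5: → [13,24); WM=16

[0,7)=6 [8,13)=8 [13,24)=9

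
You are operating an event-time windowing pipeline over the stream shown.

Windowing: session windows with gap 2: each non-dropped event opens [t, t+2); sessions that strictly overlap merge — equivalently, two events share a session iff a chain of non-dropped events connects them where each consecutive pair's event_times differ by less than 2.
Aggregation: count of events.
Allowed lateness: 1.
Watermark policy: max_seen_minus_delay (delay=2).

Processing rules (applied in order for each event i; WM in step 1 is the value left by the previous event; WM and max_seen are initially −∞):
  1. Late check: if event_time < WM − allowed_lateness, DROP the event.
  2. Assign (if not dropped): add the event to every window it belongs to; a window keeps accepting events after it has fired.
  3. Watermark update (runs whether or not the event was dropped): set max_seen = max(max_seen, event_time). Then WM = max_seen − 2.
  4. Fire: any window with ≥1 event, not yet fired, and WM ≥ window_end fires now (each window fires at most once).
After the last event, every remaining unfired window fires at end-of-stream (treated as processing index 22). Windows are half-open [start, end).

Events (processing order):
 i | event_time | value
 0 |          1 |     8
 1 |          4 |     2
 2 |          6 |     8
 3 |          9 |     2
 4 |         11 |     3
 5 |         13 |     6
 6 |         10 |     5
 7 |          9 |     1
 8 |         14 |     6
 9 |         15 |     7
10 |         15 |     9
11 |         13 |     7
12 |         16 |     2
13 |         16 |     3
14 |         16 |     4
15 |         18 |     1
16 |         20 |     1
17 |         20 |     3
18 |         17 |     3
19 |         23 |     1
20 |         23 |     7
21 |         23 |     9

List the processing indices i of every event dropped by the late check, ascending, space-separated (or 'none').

i=0 t=1 v=8: → [1,3); WM=-1
i=1 t=4 v=2: → [4,6); WM=2
i=2 t=6 v=8: → [6,8); WM=4
i=3 t=9 v=2: → [9,11); WM=7
i=4 t=11 v=3: → [11,13); WM=9
i=5 t=13 v=6: → [13,15); WM=11
i=6 t=10 v=5: → [9,13); WM=11
i=7 t=9 v=1: DROP (t<11-1); WM=11
i=8 t=14 v=6: → [13,16); WM=12
i=9 t=15 v=7: → [13,17); WM=13
i=10 t=15 v=9: → [13,17); WM=13
i=11 t=13 v=7: → [13,17); WM=13
i=12 t=16 v=2: → [13,18); WM=14
i=13 t=16 v=3: → [13,18); WM=14
i=14 t=16 v=4: → [13,18); WM=14
i=15 t=18 v=1: → [18,20); WM=16
i=16 t=20 v=1: → [20,22); WM=18
i=17 t=20 v=3: → [20,22); WM=18
i=18 t=17 v=3: → [13,20); WM=18
i=19 t=23 v=1: → [23,25); WM=21
i=20 t=23 v=7: → [23,25); WM=21
i=21 t=23 v=9: → [23,25); WM=21

7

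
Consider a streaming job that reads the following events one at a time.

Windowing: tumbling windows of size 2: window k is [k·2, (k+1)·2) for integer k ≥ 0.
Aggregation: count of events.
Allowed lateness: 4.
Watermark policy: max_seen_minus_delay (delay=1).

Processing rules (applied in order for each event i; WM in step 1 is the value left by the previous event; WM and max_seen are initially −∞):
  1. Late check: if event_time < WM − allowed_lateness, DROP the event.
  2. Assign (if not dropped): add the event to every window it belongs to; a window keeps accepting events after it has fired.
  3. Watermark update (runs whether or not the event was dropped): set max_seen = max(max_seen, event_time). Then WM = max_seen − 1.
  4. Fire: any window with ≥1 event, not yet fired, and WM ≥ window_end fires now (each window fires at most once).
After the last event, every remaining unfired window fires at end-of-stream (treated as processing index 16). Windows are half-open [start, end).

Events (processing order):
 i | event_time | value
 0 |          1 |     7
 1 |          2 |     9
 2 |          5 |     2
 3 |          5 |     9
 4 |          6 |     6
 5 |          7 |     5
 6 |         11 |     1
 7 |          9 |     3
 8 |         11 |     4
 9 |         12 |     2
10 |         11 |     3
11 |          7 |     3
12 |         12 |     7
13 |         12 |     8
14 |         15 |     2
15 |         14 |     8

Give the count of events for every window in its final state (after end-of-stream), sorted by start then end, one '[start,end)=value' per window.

[0,2)=1 [2,4)=1 [4,6)=2 [6,8)=3 [8,10)=1 [10,12)=3 [12,14)=3 [14,16)=2

i=0 t=1 v=7: → [0,2); WM=0
i=1 t=2 v=9: → [2,4); WM=1
i=2 t=5 v=2: → [4,6); WM=4; [0,2) fires=1 [2,4) fires=1
i=3 t=5 v=9: → [4,6); WM=4
i=4 t=6 v=6: → [6,8); WM=5
i=5 t=7 v=5: → [6,8); WM=6; [4,6) fires=2
i=6 t=11 v=1: → [10,12); WM=10; [6,8) fires=2
i=7 t=9 v=3: → [8,10); WM=10; [8,10) fires=1
i=8 t=11 v=4: → [10,12); WM=10
i=9 t=12 v=2: → [12,14); WM=11
i=10 t=11 v=3: → [10,12); WM=11
i=11 t=7 v=3: → [6,8); WM=11
i=12 t=12 v=7: → [12,14); WM=11
i=13 t=12 v=8: → [12,14); WM=11
i=14 t=15 v=2: → [14,16); WM=14; [10,12) fires=3 [12,14) fires=3
i=15 t=14 v=8: → [14,16); WM=14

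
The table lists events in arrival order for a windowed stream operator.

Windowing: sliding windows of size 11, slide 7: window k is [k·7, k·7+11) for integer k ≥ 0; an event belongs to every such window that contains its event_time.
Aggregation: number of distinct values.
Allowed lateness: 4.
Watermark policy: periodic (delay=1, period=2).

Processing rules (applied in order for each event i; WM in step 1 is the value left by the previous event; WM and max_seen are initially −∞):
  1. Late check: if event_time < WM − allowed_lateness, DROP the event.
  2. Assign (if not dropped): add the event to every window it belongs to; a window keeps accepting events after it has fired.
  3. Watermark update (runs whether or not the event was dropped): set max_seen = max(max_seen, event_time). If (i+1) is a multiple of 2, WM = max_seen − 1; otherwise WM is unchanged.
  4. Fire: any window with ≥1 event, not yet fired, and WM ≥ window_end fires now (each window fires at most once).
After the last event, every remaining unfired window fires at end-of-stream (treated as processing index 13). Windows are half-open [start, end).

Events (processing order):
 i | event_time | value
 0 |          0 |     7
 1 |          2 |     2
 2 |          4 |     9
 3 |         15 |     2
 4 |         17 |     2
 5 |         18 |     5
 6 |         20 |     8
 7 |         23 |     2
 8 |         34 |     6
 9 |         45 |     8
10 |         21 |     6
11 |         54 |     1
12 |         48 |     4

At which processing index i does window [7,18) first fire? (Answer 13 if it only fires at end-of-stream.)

7

i=0 t=0 v=7: → [0,11); WM=−∞
i=1 t=2 v=2: → [0,11); WM=1
i=2 t=4 v=9: → [0,11); WM=1
i=3 t=15 v=2: → [14,25),[7,18); WM=14; [0,11) fires=3
i=4 t=17 v=2: → [14,25),[7,18); WM=14
i=5 t=18 v=5: → [14,25); WM=17
i=6 t=20 v=8: → [14,25); WM=17
i=7 t=23 v=2: → [21,32),[14,25); WM=22; [7,18) fires=1
i=8 t=34 v=6: → [28,39); WM=22
i=9 t=45 v=8: → [42,53),[35,46); WM=44; [14,25) fires=3 [21,32) fires=1 [28,39) fires=1
i=10 t=21 v=6: DROP (t<44-4); WM=44
i=11 t=54 v=1: → [49,60); WM=53; [35,46) fires=1 [42,53) fires=1
i=12 t=48 v=4: DROP (t<53-4); WM=53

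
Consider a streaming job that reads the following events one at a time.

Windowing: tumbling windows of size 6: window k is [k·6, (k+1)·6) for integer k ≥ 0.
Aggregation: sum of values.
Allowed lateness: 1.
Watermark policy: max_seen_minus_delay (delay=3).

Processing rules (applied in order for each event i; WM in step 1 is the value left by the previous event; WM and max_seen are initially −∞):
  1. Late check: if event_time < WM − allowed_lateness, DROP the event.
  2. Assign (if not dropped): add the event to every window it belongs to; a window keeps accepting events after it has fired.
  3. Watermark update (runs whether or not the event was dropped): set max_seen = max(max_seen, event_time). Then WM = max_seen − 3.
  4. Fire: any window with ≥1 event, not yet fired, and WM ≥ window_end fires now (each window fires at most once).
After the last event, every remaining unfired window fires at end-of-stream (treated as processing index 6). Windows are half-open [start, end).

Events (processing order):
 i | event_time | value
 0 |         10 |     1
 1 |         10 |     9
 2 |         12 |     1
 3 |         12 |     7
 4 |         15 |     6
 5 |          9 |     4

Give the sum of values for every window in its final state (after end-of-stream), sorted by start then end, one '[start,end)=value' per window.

[6,12)=10 [12,18)=14

i=0 t=10 v=1: → [6,12); WM=7
i=1 t=10 v=9: → [6,12); WM=7
i=2 t=12 v=1: → [12,18); WM=9
i=3 t=12 v=7: → [12,18); WM=9
i=4 t=15 v=6: → [12,18); WM=12; [6,12) fires=10
i=5 t=9 v=4: DROP (t<12-1); WM=12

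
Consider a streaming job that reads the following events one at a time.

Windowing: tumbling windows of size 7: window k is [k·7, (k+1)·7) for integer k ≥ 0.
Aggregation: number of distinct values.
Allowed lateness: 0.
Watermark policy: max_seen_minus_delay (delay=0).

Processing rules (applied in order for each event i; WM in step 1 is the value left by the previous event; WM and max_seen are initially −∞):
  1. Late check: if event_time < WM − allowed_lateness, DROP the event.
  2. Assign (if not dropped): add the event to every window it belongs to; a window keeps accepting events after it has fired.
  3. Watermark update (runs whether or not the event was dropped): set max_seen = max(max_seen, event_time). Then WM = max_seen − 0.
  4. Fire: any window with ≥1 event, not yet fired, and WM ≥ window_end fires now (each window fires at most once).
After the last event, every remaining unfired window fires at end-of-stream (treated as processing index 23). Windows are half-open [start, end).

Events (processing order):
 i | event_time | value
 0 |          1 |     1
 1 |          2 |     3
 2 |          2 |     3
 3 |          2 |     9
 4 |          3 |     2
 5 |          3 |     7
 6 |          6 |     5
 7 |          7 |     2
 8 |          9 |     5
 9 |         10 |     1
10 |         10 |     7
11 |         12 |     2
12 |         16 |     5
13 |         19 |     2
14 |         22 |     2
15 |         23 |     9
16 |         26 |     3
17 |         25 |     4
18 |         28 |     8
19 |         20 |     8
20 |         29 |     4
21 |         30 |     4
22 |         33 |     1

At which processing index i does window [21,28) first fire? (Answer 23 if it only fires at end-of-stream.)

18

i=0 t=1 v=1: → [0,7); WM=1
i=1 t=2 v=3: → [0,7); WM=2
i=2 t=2 v=3: → [0,7); WM=2
i=3 t=2 v=9: → [0,7); WM=2
i=4 t=3 v=2: → [0,7); WM=3
i=5 t=3 v=7: → [0,7); WM=3
i=6 t=6 v=5: → [0,7); WM=6
i=7 t=7 v=2: → [7,14); WM=7; [0,7) fires=6
i=8 t=9 v=5: → [7,14); WM=9
i=9 t=10 v=1: → [7,14); WM=10
i=10 t=10 v=7: → [7,14); WM=10
i=11 t=12 v=2: → [7,14); WM=12
i=12 t=16 v=5: → [14,21); WM=16; [7,14) fires=4
i=13 t=19 v=2: → [14,21); WM=19
i=14 t=22 v=2: → [21,28); WM=22; [14,21) fires=2
i=15 t=23 v=9: → [21,28); WM=23
i=16 t=26 v=3: → [21,28); WM=26
i=17 t=25 v=4: DROP (t<26-0); WM=26
i=18 t=28 v=8: → [28,35); WM=28; [21,28) fires=3
i=19 t=20 v=8: DROP (t<28-0); WM=28
i=20 t=29 v=4: → [28,35); WM=29
i=21 t=30 v=4: → [28,35); WM=30
i=22 t=33 v=1: → [28,35); WM=33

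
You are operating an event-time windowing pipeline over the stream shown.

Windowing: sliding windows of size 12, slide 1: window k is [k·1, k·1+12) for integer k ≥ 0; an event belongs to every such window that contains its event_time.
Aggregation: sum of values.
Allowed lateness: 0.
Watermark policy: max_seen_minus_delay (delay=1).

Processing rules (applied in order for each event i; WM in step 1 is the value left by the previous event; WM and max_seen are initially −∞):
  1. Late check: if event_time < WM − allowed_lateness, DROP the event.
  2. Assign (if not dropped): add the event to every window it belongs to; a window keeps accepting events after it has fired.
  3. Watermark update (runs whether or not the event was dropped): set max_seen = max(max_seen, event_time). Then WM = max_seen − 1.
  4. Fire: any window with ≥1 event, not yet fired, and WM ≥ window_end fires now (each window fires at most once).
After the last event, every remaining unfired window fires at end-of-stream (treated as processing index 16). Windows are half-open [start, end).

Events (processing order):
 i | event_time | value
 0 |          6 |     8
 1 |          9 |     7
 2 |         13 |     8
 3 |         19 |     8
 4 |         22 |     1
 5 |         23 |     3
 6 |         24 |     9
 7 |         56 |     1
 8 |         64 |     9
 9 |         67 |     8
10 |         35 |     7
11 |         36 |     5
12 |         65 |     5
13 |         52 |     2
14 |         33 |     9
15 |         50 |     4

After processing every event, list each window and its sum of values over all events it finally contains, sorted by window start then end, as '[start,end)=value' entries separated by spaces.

[0,12)=15 [1,13)=15 [2,14)=23 [3,15)=23 [4,16)=23 [5,17)=23 [6,18)=23 [7,19)=15 [8,20)=23 [9,21)=23 [10,22)=16 [11,23)=17 [12,24)=20 [13,25)=29 [14,26)=21 [15,27)=21 [16,28)=21 [17,29)=21 [18,30)=21 [19,31)=21 [20,32)=13 [21,33)=13 [22,34)=13 [23,35)=12 [24,36)=9 [45,57)=1 [46,58)=1 [47,59)=1 [48,60)=1 [49,61)=1 [50,62)=1 [51,63)=1 [52,64)=1 [53,65)=10 [54,66)=10 [55,67)=10 [56,68)=18 [57,69)=17 [58,70)=17 [59,71)=17 [60,72)=17 [61,73)=17 [62,74)=17 [63,75)=17 [64,76)=17 [65,77)=8 [66,78)=8 [67,79)=8

i=0 t=6 v=8: → [6,18),[5,17),[4,16),[3,15),[2,14),[1,13),[0,12); WM=5
i=1 t=9 v=7: → [9,21),[8,20),[7,19),[6,18),[5,17),[4,16),[3,15),[2,14),[1,13),[0,12); WM=8
i=2 t=13 v=8: → [13,25),[12,24),[11,23),[10,22),[9,21),[8,20),[7,19),[6,18),[5,17),[4,16),[3,15),[2,14); WM=12; [0,12) fires=15
i=3 t=19 v=8: → [19,31),[18,30),[17,29),[16,28),[15,27),[14,26),[13,25),[12,24),[11,23),[10,22),[9,21),[8,20); WM=18; [1,13) fires=15 [2,14) fires=23 [3,15) fires=23 [4,16) fires=23 [5,17) fires=23 [6,18) fires=23
i=4 t=22 v=1: → [22,34),[21,33),[20,32),[19,31),[18,30),[17,29),[16,28),[15,27),[14,26),[13,25),[12,24),[11,23); WM=21; [7,19) fires=15 [8,20) fires=23 [9,21) fires=23
i=5 t=23 v=3: → [23,35),[22,34),[21,33),[20,32),[19,31),[18,30),[17,29),[16,28),[15,27),[14,26),[13,25),[12,24); WM=22; [10,22) fires=16
i=6 t=24 v=9: → [24,36),[23,35),[22,34),[21,33),[20,32),[19,31),[18,30),[17,29),[16,28),[15,27),[14,26),[13,25); WM=23; [11,23) fires=17
i=7 t=56 v=1: → [56,68),[55,67),[54,66),[53,65),[52,64),[51,63),[50,62),[49,61),[48,60),[47,59),[46,58),[45,57); WM=55; [12,24) fires=20 [13,25) fires=29 [14,26) fires=21 [15,27) fires=21 [16,28) fires=21 [17,29) fires=21 [18,30) fires=21 [19,31) fires=21 [20,32) fires=13 [21,33) fires=13 [22,34) fires=13 [23,35) fires=12 [24,36) fires=9
i=8 t=64 v=9: → [64,76),[63,75),[62,74),[61,73),[60,72),[59,71),[58,70),[57,69),[56,68),[55,67),[54,66),[53,65); WM=63; [45,57) fires=1 [46,58) fires=1 [47,59) fires=1 [48,60) fires=1 [49,61) fires=1 [50,62) fires=1 [51,63) fires=1
i=9 t=67 v=8: → [67,79),[66,78),[65,77),[64,76),[63,75),[62,74),[61,73),[60,72),[59,71),[58,70),[57,69),[56,68); WM=66; [52,64) fires=1 [53,65) fires=10 [54,66) fires=10
i=10 t=35 v=7: DROP (t<66-0); WM=66
i=11 t=36 v=5: DROP (t<66-0); WM=66
i=12 t=65 v=5: DROP (t<66-0); WM=66
i=13 t=52 v=2: DROP (t<66-0); WM=66
i=14 t=33 v=9: DROP (t<66-0); WM=66
i=15 t=50 v=4: DROP (t<66-0); WM=66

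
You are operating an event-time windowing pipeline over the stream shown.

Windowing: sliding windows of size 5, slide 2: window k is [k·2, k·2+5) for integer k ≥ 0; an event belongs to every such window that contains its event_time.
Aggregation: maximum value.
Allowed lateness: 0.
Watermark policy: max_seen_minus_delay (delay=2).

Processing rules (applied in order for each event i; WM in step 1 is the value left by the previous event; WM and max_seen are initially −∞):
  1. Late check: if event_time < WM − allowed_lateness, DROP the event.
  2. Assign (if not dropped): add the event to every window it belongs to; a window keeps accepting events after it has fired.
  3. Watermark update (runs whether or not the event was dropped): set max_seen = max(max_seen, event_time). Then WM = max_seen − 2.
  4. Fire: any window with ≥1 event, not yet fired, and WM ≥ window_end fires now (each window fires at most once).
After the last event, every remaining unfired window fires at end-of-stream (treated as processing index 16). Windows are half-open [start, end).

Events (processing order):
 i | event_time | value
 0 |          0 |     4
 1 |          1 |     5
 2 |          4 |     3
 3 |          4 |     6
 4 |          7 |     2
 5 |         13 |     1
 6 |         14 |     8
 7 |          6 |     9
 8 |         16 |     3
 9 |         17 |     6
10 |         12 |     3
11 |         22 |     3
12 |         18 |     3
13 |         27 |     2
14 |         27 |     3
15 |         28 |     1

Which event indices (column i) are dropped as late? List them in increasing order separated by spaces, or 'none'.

7 10 12

i=0 t=0 v=4: → [0,5); WM=-2
i=1 t=1 v=5: → [0,5); WM=-1
i=2 t=4 v=3: → [4,9),[2,7),[0,5); WM=2
i=3 t=4 v=6: → [4,9),[2,7),[0,5); WM=2
i=4 t=7 v=2: → [6,11),[4,9); WM=5; [0,5) fires=6
i=5 t=13 v=1: → [12,17),[10,15); WM=11; [2,7) fires=6 [4,9) fires=6 [6,11) fires=2
i=6 t=14 v=8: → [14,19),[12,17),[10,15); WM=12
i=7 t=6 v=9: DROP (t<12-0); WM=12
i=8 t=16 v=3: → [16,21),[14,19),[12,17); WM=14
i=9 t=17 v=6: → [16,21),[14,19); WM=15; [10,15) fires=8
i=10 t=12 v=3: DROP (t<15-0); WM=15
i=11 t=22 v=3: → [22,27),[20,25),[18,23); WM=20; [12,17) fires=8 [14,19) fires=8
i=12 t=18 v=3: DROP (t<20-0); WM=20
i=13 t=27 v=2: → [26,31),[24,29); WM=25; [16,21) fires=6 [18,23) fires=3 [20,25) fires=3
i=14 t=27 v=3: → [26,31),[24,29); WM=25
i=15 t=28 v=1: → [28,33),[26,31),[24,29); WM=26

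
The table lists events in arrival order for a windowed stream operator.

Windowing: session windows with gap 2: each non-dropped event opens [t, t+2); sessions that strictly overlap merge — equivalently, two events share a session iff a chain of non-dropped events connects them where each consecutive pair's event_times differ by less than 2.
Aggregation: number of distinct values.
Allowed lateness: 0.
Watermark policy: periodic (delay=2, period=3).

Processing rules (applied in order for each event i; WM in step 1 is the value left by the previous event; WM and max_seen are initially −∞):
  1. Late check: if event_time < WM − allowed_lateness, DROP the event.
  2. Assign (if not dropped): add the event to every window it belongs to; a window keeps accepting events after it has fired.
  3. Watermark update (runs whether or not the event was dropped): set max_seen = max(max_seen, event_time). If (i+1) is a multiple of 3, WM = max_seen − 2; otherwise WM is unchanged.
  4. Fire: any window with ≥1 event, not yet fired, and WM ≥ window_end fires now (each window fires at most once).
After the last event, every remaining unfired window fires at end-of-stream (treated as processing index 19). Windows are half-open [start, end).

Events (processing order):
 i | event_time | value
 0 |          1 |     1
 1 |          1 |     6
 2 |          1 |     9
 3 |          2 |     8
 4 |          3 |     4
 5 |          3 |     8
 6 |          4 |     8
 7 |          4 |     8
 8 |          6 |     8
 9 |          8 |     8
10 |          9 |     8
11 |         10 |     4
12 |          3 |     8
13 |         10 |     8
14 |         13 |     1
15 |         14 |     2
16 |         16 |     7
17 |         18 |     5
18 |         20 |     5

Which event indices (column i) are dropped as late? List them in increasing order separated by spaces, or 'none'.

12

i=0 t=1 v=1: → [1,3); WM=−∞
i=1 t=1 v=6: → [1,3); WM=−∞
i=2 t=1 v=9: → [1,3); WM=-1
i=3 t=2 v=8: → [1,4); WM=-1
i=4 t=3 v=4: → [1,5); WM=-1
i=5 t=3 v=8: → [1,5); WM=1
i=6 t=4 v=8: → [1,6); WM=1
i=7 t=4 v=8: → [1,6); WM=1
i=8 t=6 v=8: → [6,8); WM=4
i=9 t=8 v=8: → [8,10); WM=4
i=10 t=9 v=8: → [8,11); WM=4
i=11 t=10 v=4: → [8,12); WM=8
i=12 t=3 v=8: DROP (t<8-0); WM=8
i=13 t=10 v=8: → [8,12); WM=8
i=14 t=13 v=1: → [13,15); WM=11
i=15 t=14 v=2: → [13,16); WM=11
i=16 t=16 v=7: → [16,18); WM=11
i=17 t=18 v=5: → [18,20); WM=16
i=18 t=20 v=5: → [20,22); WM=16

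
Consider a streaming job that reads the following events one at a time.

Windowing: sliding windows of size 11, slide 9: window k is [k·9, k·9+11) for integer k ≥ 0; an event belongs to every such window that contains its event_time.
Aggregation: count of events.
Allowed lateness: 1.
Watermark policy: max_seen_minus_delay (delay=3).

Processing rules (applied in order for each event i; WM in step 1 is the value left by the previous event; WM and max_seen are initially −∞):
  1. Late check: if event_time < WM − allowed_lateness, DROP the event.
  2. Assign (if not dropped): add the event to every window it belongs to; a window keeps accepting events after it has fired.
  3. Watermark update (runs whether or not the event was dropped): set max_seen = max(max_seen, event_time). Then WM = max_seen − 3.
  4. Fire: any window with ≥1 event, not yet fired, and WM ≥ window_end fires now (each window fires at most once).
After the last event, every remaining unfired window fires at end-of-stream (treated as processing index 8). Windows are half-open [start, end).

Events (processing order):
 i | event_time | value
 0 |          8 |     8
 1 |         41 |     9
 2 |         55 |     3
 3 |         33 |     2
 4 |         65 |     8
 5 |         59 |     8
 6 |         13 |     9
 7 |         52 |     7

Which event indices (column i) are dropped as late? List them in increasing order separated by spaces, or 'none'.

3 5 6 7

i=0 t=8 v=8: → [0,11); WM=5
i=1 t=41 v=9: → [36,47); WM=38; [0,11) fires=1
i=2 t=55 v=3: → [54,65),[45,56); WM=52; [36,47) fires=1
i=3 t=33 v=2: DROP (t<52-1); WM=52
i=4 t=65 v=8: → [63,74); WM=62; [45,56) fires=1
i=5 t=59 v=8: DROP (t<62-1); WM=62
i=6 t=13 v=9: DROP (t<62-1); WM=62
i=7 t=52 v=7: DROP (t<62-1); WM=62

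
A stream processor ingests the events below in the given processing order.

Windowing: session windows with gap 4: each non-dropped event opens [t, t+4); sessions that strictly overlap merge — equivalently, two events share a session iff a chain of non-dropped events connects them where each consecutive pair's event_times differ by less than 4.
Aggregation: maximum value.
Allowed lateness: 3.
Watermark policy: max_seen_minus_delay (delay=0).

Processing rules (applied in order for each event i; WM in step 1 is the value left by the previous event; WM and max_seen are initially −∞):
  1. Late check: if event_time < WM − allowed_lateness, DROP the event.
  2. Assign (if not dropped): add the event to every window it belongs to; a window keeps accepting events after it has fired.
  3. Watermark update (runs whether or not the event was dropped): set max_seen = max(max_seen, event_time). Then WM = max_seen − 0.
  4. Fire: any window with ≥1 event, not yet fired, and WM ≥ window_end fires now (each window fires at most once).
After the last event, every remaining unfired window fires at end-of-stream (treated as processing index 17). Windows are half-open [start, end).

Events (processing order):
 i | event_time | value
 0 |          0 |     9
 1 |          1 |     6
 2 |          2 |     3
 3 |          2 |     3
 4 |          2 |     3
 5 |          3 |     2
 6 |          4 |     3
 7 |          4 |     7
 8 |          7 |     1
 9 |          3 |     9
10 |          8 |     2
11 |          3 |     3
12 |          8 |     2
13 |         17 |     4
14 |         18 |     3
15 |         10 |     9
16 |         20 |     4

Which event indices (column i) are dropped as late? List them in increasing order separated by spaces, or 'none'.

i=0 t=0 v=9: → [0,4); WM=0
i=1 t=1 v=6: → [0,5); WM=1
i=2 t=2 v=3: → [0,6); WM=2
i=3 t=2 v=3: → [0,6); WM=2
i=4 t=2 v=3: → [0,6); WM=2
i=5 t=3 v=2: → [0,7); WM=3
i=6 t=4 v=3: → [0,8); WM=4
i=7 t=4 v=7: → [0,8); WM=4
i=8 t=7 v=1: → [0,11); WM=7
i=9 t=3 v=9: DROP (t<7-3); WM=7
i=10 t=8 v=2: → [0,12); WM=8
i=11 t=3 v=3: DROP (t<8-3); WM=8
i=12 t=8 v=2: → [0,12); WM=8
i=13 t=17 v=4: → [17,21); WM=17
i=14 t=18 v=3: → [17,22); WM=18
i=15 t=10 v=9: DROP (t<18-3); WM=18
i=16 t=20 v=4: → [17,24); WM=20

9 11 15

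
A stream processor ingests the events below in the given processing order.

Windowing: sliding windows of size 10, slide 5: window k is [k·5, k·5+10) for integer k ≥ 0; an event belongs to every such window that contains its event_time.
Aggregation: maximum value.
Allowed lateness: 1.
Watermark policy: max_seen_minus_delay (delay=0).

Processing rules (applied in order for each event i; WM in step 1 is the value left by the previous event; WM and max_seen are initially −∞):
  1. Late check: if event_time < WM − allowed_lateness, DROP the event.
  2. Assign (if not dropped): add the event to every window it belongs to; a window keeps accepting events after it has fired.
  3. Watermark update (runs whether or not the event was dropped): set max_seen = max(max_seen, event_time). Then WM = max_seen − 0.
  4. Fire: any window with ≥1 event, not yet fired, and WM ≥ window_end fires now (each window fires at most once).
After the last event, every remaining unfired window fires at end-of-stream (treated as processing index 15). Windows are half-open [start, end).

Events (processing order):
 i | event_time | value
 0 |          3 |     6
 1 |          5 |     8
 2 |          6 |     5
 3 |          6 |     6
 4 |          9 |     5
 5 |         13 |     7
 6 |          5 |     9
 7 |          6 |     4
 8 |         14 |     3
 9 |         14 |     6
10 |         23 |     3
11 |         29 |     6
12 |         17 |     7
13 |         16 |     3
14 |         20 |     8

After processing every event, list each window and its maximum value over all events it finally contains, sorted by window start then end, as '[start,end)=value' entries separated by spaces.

[0,10)=8 [5,15)=8 [10,20)=7 [15,25)=3 [20,30)=6 [25,35)=6

i=0 t=3 v=6: → [0,10); WM=3
i=1 t=5 v=8: → [5,15),[0,10); WM=5
i=2 t=6 v=5: → [5,15),[0,10); WM=6
i=3 t=6 v=6: → [5,15),[0,10); WM=6
i=4 t=9 v=5: → [5,15),[0,10); WM=9
i=5 t=13 v=7: → [10,20),[5,15); WM=13; [0,10) fires=8
i=6 t=5 v=9: DROP (t<13-1); WM=13
i=7 t=6 v=4: DROP (t<13-1); WM=13
i=8 t=14 v=3: → [10,20),[5,15); WM=14
i=9 t=14 v=6: → [10,20),[5,15); WM=14
i=10 t=23 v=3: → [20,30),[15,25); WM=23; [5,15) fires=8 [10,20) fires=7
i=11 t=29 v=6: → [25,35),[20,30); WM=29; [15,25) fires=3
i=12 t=17 v=7: DROP (t<29-1); WM=29
i=13 t=16 v=3: DROP (t<29-1); WM=29
i=14 t=20 v=8: DROP (t<29-1); WM=29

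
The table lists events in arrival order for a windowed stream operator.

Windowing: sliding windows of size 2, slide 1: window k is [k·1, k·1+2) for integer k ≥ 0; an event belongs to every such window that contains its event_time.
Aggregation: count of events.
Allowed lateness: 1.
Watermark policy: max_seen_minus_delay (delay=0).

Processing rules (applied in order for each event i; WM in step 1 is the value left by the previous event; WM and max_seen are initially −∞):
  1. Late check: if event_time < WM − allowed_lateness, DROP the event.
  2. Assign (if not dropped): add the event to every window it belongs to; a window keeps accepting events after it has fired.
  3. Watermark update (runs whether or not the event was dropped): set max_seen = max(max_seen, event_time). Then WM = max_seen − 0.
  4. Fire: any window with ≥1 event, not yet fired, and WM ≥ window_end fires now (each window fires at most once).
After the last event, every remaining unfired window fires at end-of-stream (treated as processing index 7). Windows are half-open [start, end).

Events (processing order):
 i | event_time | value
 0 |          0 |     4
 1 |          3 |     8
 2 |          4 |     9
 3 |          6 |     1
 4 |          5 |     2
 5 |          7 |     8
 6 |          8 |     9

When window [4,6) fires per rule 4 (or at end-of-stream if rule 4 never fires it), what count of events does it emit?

i=0 t=0 v=4: → [0,2); WM=0
i=1 t=3 v=8: → [3,5),[2,4); WM=3; [0,2) fires=1
i=2 t=4 v=9: → [4,6),[3,5); WM=4; [2,4) fires=1
i=3 t=6 v=1: → [6,8),[5,7); WM=6; [3,5) fires=2 [4,6) fires=1
i=4 t=5 v=2: → [5,7),[4,6); WM=6
i=5 t=7 v=8: → [7,9),[6,8); WM=7; [5,7) fires=2
i=6 t=8 v=9: → [8,10),[7,9); WM=8; [6,8) fires=2

1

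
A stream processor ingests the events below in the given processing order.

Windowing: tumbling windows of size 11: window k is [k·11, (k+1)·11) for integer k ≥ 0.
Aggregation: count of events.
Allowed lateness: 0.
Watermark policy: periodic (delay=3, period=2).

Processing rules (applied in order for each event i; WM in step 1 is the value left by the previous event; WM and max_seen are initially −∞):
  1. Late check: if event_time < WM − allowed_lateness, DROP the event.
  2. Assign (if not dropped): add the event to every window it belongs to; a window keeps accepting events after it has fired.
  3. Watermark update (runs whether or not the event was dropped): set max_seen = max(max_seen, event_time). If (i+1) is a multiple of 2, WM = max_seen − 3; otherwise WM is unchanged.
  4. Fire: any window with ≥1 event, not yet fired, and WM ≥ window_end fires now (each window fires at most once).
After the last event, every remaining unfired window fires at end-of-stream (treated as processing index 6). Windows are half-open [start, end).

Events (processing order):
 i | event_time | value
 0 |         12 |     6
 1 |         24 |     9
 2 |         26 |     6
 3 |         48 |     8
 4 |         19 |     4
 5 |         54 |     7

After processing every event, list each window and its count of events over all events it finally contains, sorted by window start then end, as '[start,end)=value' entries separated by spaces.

i=0 t=12 v=6: → [11,22); WM=−∞
i=1 t=24 v=9: → [22,33); WM=21
i=2 t=26 v=6: → [22,33); WM=21
i=3 t=48 v=8: → [44,55); WM=45; [11,22) fires=1 [22,33) fires=2
i=4 t=19 v=4: DROP (t<45-0); WM=45
i=5 t=54 v=7: → [44,55); WM=51

[11,22)=1 [22,33)=2 [44,55)=2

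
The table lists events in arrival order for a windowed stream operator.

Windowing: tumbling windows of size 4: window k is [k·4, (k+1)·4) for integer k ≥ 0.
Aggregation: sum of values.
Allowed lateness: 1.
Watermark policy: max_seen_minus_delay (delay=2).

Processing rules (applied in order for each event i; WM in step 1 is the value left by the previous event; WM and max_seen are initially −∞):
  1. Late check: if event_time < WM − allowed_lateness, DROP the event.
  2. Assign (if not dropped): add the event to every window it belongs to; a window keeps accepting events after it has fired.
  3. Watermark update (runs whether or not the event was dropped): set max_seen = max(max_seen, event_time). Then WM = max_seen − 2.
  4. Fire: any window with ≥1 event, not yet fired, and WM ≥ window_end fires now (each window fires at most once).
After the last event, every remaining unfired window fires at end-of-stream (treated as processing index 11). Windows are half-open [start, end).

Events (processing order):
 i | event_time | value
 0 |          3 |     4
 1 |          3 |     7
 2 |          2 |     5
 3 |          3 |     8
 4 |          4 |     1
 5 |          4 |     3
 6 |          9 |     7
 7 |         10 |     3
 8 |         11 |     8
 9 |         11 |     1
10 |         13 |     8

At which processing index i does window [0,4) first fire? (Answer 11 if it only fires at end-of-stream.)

i=0 t=3 v=4: → [0,4); WM=1
i=1 t=3 v=7: → [0,4); WM=1
i=2 t=2 v=5: → [0,4); WM=1
i=3 t=3 v=8: → [0,4); WM=1
i=4 t=4 v=1: → [4,8); WM=2
i=5 t=4 v=3: → [4,8); WM=2
i=6 t=9 v=7: → [8,12); WM=7; [0,4) fires=24
i=7 t=10 v=3: → [8,12); WM=8; [4,8) fires=4
i=8 t=11 v=8: → [8,12); WM=9
i=9 t=11 v=1: → [8,12); WM=9
i=10 t=13 v=8: → [12,16); WM=11

6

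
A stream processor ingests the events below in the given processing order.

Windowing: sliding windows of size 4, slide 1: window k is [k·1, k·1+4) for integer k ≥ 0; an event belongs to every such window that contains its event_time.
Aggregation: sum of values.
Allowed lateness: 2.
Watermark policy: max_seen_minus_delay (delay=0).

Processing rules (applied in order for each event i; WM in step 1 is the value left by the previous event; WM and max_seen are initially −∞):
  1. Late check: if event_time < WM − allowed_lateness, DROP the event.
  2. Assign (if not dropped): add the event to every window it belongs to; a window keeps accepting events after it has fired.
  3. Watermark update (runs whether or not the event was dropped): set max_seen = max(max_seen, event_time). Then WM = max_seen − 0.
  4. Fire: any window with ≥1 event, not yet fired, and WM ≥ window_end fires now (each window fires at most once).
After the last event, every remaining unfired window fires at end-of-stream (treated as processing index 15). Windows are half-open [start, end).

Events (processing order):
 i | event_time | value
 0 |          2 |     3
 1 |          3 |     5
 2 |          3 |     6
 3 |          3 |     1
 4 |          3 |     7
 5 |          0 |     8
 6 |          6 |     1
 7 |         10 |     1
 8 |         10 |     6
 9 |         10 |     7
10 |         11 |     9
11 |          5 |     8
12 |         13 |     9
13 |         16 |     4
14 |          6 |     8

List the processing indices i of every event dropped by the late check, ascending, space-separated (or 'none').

i=0 t=2 v=3: → [2,6),[1,5),[0,4); WM=2
i=1 t=3 v=5: → [3,7),[2,6),[1,5),[0,4); WM=3
i=2 t=3 v=6: → [3,7),[2,6),[1,5),[0,4); WM=3
i=3 t=3 v=1: → [3,7),[2,6),[1,5),[0,4); WM=3
i=4 t=3 v=7: → [3,7),[2,6),[1,5),[0,4); WM=3
i=5 t=0 v=8: DROP (t<3-2); WM=3
i=6 t=6 v=1: → [6,10),[5,9),[4,8),[3,7); WM=6; [0,4) fires=22 [1,5) fires=22 [2,6) fires=22
i=7 t=10 v=1: → [10,14),[9,13),[8,12),[7,11); WM=10; [3,7) fires=20 [4,8) fires=1 [5,9) fires=1 [6,10) fires=1
i=8 t=10 v=6: → [10,14),[9,13),[8,12),[7,11); WM=10
i=9 t=10 v=7: → [10,14),[9,13),[8,12),[7,11); WM=10
i=10 t=11 v=9: → [11,15),[10,14),[9,13),[8,12); WM=11; [7,11) fires=14
i=11 t=5 v=8: DROP (t<11-2); WM=11
i=12 t=13 v=9: → [13,17),[12,16),[11,15),[10,14); WM=13; [8,12) fires=23 [9,13) fires=23
i=13 t=16 v=4: → [16,20),[15,19),[14,18),[13,17); WM=16; [10,14) fires=32 [11,15) fires=18 [12,16) fires=9
i=14 t=6 v=8: DROP (t<16-2); WM=16

5 11 14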